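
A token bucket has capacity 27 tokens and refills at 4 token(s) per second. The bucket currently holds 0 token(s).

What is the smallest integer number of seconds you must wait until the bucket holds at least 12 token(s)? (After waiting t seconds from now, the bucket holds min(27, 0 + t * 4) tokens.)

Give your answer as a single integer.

Need 0 + t * 4 >= 12, so t >= 12/4.
Smallest integer t = ceil(12/4) = 3.

Answer: 3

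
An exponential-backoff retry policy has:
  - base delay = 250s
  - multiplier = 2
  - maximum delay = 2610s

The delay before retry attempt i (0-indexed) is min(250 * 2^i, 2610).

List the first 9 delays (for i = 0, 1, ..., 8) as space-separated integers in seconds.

Computing each delay:
  i=0: min(250*2^0, 2610) = 250
  i=1: min(250*2^1, 2610) = 500
  i=2: min(250*2^2, 2610) = 1000
  i=3: min(250*2^3, 2610) = 2000
  i=4: min(250*2^4, 2610) = 2610
  i=5: min(250*2^5, 2610) = 2610
  i=6: min(250*2^6, 2610) = 2610
  i=7: min(250*2^7, 2610) = 2610
  i=8: min(250*2^8, 2610) = 2610

Answer: 250 500 1000 2000 2610 2610 2610 2610 2610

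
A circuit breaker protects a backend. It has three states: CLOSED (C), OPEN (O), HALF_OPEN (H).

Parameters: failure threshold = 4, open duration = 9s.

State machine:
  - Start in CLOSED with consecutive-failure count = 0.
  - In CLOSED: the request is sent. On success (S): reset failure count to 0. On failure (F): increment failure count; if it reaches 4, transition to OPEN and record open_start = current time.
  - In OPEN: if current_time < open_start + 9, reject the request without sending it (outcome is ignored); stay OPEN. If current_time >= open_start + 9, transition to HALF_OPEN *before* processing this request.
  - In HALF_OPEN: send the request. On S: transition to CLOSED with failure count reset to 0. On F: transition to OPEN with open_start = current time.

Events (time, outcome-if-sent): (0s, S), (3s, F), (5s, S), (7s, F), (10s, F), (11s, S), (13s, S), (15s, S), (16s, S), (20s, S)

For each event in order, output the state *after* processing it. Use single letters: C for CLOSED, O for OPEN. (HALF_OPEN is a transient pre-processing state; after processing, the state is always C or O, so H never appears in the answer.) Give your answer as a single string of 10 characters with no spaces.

Answer: CCCCCCCCCC

Derivation:
State after each event:
  event#1 t=0s outcome=S: state=CLOSED
  event#2 t=3s outcome=F: state=CLOSED
  event#3 t=5s outcome=S: state=CLOSED
  event#4 t=7s outcome=F: state=CLOSED
  event#5 t=10s outcome=F: state=CLOSED
  event#6 t=11s outcome=S: state=CLOSED
  event#7 t=13s outcome=S: state=CLOSED
  event#8 t=15s outcome=S: state=CLOSED
  event#9 t=16s outcome=S: state=CLOSED
  event#10 t=20s outcome=S: state=CLOSED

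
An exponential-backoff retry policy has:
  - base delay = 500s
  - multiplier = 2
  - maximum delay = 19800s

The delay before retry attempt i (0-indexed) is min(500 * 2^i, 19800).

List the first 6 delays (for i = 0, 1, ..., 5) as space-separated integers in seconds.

Computing each delay:
  i=0: min(500*2^0, 19800) = 500
  i=1: min(500*2^1, 19800) = 1000
  i=2: min(500*2^2, 19800) = 2000
  i=3: min(500*2^3, 19800) = 4000
  i=4: min(500*2^4, 19800) = 8000
  i=5: min(500*2^5, 19800) = 16000

Answer: 500 1000 2000 4000 8000 16000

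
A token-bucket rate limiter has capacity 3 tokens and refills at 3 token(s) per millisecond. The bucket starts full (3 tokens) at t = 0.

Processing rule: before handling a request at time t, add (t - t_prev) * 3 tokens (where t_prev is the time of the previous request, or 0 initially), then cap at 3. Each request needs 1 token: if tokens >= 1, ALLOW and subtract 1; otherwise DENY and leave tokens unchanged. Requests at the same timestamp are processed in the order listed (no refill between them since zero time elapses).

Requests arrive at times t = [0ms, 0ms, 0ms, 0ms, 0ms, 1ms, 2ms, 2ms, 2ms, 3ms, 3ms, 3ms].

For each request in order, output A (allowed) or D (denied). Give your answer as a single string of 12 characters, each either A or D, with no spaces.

Answer: AAADDAAAAAAA

Derivation:
Simulating step by step:
  req#1 t=0ms: ALLOW
  req#2 t=0ms: ALLOW
  req#3 t=0ms: ALLOW
  req#4 t=0ms: DENY
  req#5 t=0ms: DENY
  req#6 t=1ms: ALLOW
  req#7 t=2ms: ALLOW
  req#8 t=2ms: ALLOW
  req#9 t=2ms: ALLOW
  req#10 t=3ms: ALLOW
  req#11 t=3ms: ALLOW
  req#12 t=3ms: ALLOW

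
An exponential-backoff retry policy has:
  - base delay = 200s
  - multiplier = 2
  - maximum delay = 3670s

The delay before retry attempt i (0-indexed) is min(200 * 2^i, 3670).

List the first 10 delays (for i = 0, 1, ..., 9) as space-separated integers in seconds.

Computing each delay:
  i=0: min(200*2^0, 3670) = 200
  i=1: min(200*2^1, 3670) = 400
  i=2: min(200*2^2, 3670) = 800
  i=3: min(200*2^3, 3670) = 1600
  i=4: min(200*2^4, 3670) = 3200
  i=5: min(200*2^5, 3670) = 3670
  i=6: min(200*2^6, 3670) = 3670
  i=7: min(200*2^7, 3670) = 3670
  i=8: min(200*2^8, 3670) = 3670
  i=9: min(200*2^9, 3670) = 3670

Answer: 200 400 800 1600 3200 3670 3670 3670 3670 3670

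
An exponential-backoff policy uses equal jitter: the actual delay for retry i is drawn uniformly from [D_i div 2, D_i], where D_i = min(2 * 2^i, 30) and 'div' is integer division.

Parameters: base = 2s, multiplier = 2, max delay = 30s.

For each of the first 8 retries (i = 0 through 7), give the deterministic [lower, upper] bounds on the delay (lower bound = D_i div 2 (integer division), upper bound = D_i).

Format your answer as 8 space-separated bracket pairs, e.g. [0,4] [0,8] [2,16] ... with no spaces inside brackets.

Computing bounds per retry:
  i=0: D_i=min(2*2^0,30)=2, bounds=[1,2]
  i=1: D_i=min(2*2^1,30)=4, bounds=[2,4]
  i=2: D_i=min(2*2^2,30)=8, bounds=[4,8]
  i=3: D_i=min(2*2^3,30)=16, bounds=[8,16]
  i=4: D_i=min(2*2^4,30)=30, bounds=[15,30]
  i=5: D_i=min(2*2^5,30)=30, bounds=[15,30]
  i=6: D_i=min(2*2^6,30)=30, bounds=[15,30]
  i=7: D_i=min(2*2^7,30)=30, bounds=[15,30]

Answer: [1,2] [2,4] [4,8] [8,16] [15,30] [15,30] [15,30] [15,30]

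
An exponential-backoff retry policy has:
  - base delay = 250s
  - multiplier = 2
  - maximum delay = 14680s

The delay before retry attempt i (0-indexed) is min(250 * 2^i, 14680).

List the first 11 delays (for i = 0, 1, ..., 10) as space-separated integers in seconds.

Answer: 250 500 1000 2000 4000 8000 14680 14680 14680 14680 14680

Derivation:
Computing each delay:
  i=0: min(250*2^0, 14680) = 250
  i=1: min(250*2^1, 14680) = 500
  i=2: min(250*2^2, 14680) = 1000
  i=3: min(250*2^3, 14680) = 2000
  i=4: min(250*2^4, 14680) = 4000
  i=5: min(250*2^5, 14680) = 8000
  i=6: min(250*2^6, 14680) = 14680
  i=7: min(250*2^7, 14680) = 14680
  i=8: min(250*2^8, 14680) = 14680
  i=9: min(250*2^9, 14680) = 14680
  i=10: min(250*2^10, 14680) = 14680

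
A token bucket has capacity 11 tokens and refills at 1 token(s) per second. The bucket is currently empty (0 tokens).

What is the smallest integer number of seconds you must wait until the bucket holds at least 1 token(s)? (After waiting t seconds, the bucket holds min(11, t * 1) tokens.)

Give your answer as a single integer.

Need t * 1 >= 1, so t >= 1/1.
Smallest integer t = ceil(1/1) = 1.

Answer: 1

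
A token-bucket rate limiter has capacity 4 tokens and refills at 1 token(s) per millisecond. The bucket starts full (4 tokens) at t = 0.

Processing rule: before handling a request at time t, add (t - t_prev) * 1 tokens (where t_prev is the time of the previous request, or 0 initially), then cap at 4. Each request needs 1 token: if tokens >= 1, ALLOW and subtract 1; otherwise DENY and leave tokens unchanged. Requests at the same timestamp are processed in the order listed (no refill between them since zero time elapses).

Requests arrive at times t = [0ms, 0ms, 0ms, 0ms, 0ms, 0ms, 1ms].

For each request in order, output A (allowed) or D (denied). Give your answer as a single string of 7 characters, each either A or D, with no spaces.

Answer: AAAADDA

Derivation:
Simulating step by step:
  req#1 t=0ms: ALLOW
  req#2 t=0ms: ALLOW
  req#3 t=0ms: ALLOW
  req#4 t=0ms: ALLOW
  req#5 t=0ms: DENY
  req#6 t=0ms: DENY
  req#7 t=1ms: ALLOW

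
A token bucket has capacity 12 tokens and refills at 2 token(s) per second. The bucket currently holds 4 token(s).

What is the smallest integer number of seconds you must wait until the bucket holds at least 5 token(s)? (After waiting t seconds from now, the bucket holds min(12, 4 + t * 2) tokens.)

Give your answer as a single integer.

Answer: 1

Derivation:
Need 4 + t * 2 >= 5, so t >= 1/2.
Smallest integer t = ceil(1/2) = 1.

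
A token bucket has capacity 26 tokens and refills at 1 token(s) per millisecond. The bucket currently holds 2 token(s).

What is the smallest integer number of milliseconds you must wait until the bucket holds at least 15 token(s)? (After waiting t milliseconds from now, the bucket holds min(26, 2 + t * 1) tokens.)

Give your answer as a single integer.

Answer: 13

Derivation:
Need 2 + t * 1 >= 15, so t >= 13/1.
Smallest integer t = ceil(13/1) = 13.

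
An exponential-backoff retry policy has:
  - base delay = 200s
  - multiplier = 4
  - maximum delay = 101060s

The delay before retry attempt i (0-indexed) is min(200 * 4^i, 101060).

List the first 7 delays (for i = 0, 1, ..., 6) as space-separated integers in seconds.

Computing each delay:
  i=0: min(200*4^0, 101060) = 200
  i=1: min(200*4^1, 101060) = 800
  i=2: min(200*4^2, 101060) = 3200
  i=3: min(200*4^3, 101060) = 12800
  i=4: min(200*4^4, 101060) = 51200
  i=5: min(200*4^5, 101060) = 101060
  i=6: min(200*4^6, 101060) = 101060

Answer: 200 800 3200 12800 51200 101060 101060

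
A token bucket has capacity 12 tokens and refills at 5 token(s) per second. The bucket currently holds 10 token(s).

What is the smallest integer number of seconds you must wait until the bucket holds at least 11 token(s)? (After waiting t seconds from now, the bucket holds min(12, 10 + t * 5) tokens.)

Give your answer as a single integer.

Need 10 + t * 5 >= 11, so t >= 1/5.
Smallest integer t = ceil(1/5) = 1.

Answer: 1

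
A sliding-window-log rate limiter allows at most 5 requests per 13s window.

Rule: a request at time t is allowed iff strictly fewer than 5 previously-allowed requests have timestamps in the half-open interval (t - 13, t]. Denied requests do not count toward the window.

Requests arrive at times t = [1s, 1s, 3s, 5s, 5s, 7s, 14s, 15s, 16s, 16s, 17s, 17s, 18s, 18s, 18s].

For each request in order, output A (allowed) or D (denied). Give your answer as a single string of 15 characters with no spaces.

Tracking allowed requests in the window:
  req#1 t=1s: ALLOW
  req#2 t=1s: ALLOW
  req#3 t=3s: ALLOW
  req#4 t=5s: ALLOW
  req#5 t=5s: ALLOW
  req#6 t=7s: DENY
  req#7 t=14s: ALLOW
  req#8 t=15s: ALLOW
  req#9 t=16s: ALLOW
  req#10 t=16s: DENY
  req#11 t=17s: DENY
  req#12 t=17s: DENY
  req#13 t=18s: ALLOW
  req#14 t=18s: ALLOW
  req#15 t=18s: DENY

Answer: AAAAADAAADDDAAD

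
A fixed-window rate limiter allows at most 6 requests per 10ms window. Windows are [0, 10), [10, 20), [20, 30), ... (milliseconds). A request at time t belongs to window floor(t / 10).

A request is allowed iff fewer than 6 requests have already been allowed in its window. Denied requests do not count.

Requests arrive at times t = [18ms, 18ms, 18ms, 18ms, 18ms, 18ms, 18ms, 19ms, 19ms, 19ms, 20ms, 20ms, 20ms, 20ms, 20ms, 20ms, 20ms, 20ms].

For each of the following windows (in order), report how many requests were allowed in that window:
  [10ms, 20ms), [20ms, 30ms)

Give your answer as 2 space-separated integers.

Answer: 6 6

Derivation:
Processing requests:
  req#1 t=18ms (window 1): ALLOW
  req#2 t=18ms (window 1): ALLOW
  req#3 t=18ms (window 1): ALLOW
  req#4 t=18ms (window 1): ALLOW
  req#5 t=18ms (window 1): ALLOW
  req#6 t=18ms (window 1): ALLOW
  req#7 t=18ms (window 1): DENY
  req#8 t=19ms (window 1): DENY
  req#9 t=19ms (window 1): DENY
  req#10 t=19ms (window 1): DENY
  req#11 t=20ms (window 2): ALLOW
  req#12 t=20ms (window 2): ALLOW
  req#13 t=20ms (window 2): ALLOW
  req#14 t=20ms (window 2): ALLOW
  req#15 t=20ms (window 2): ALLOW
  req#16 t=20ms (window 2): ALLOW
  req#17 t=20ms (window 2): DENY
  req#18 t=20ms (window 2): DENY

Allowed counts by window: 6 6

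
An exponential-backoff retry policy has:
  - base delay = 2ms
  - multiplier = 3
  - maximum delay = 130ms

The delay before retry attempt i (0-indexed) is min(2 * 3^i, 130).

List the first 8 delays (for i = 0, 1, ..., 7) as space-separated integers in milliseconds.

Answer: 2 6 18 54 130 130 130 130

Derivation:
Computing each delay:
  i=0: min(2*3^0, 130) = 2
  i=1: min(2*3^1, 130) = 6
  i=2: min(2*3^2, 130) = 18
  i=3: min(2*3^3, 130) = 54
  i=4: min(2*3^4, 130) = 130
  i=5: min(2*3^5, 130) = 130
  i=6: min(2*3^6, 130) = 130
  i=7: min(2*3^7, 130) = 130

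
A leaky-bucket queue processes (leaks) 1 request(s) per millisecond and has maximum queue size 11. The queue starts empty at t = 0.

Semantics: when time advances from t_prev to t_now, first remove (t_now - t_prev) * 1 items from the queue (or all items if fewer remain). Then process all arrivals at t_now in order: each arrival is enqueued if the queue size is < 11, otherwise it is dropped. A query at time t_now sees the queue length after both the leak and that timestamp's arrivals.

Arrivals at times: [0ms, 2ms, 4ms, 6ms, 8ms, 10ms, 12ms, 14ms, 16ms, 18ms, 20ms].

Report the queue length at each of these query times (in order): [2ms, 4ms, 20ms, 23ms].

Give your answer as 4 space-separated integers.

Answer: 1 1 1 0

Derivation:
Queue lengths at query times:
  query t=2ms: backlog = 1
  query t=4ms: backlog = 1
  query t=20ms: backlog = 1
  query t=23ms: backlog = 0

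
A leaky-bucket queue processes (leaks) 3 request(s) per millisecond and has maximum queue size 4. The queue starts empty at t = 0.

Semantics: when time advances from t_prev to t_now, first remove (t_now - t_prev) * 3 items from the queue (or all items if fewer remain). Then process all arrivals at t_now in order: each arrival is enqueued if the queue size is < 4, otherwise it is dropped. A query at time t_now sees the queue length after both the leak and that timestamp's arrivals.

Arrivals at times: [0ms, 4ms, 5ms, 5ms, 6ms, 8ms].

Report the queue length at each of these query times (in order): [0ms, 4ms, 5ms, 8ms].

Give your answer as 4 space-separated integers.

Queue lengths at query times:
  query t=0ms: backlog = 1
  query t=4ms: backlog = 1
  query t=5ms: backlog = 2
  query t=8ms: backlog = 1

Answer: 1 1 2 1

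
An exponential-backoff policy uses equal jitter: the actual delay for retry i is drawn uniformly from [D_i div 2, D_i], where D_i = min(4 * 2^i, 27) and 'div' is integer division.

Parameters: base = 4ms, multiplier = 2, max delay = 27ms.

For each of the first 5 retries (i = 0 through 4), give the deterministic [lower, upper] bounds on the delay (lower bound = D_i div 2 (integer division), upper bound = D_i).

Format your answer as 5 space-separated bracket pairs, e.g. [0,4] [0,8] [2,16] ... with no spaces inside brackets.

Answer: [2,4] [4,8] [8,16] [13,27] [13,27]

Derivation:
Computing bounds per retry:
  i=0: D_i=min(4*2^0,27)=4, bounds=[2,4]
  i=1: D_i=min(4*2^1,27)=8, bounds=[4,8]
  i=2: D_i=min(4*2^2,27)=16, bounds=[8,16]
  i=3: D_i=min(4*2^3,27)=27, bounds=[13,27]
  i=4: D_i=min(4*2^4,27)=27, bounds=[13,27]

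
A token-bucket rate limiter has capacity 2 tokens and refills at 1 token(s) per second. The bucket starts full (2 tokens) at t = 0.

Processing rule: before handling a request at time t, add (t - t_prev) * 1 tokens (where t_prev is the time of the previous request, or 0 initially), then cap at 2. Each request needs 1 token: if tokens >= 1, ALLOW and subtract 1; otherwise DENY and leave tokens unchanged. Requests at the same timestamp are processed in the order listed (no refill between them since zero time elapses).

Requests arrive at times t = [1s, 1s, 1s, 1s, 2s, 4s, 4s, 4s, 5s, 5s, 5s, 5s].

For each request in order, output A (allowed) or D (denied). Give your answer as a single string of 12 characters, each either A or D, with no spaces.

Simulating step by step:
  req#1 t=1s: ALLOW
  req#2 t=1s: ALLOW
  req#3 t=1s: DENY
  req#4 t=1s: DENY
  req#5 t=2s: ALLOW
  req#6 t=4s: ALLOW
  req#7 t=4s: ALLOW
  req#8 t=4s: DENY
  req#9 t=5s: ALLOW
  req#10 t=5s: DENY
  req#11 t=5s: DENY
  req#12 t=5s: DENY

Answer: AADDAAADADDD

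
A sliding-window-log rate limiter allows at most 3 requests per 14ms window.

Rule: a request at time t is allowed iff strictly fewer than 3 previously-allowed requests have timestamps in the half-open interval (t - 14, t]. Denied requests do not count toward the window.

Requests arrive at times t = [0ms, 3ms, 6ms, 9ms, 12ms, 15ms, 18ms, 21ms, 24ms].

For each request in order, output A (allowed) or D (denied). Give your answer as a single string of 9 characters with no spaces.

Answer: AAADDAAAD

Derivation:
Tracking allowed requests in the window:
  req#1 t=0ms: ALLOW
  req#2 t=3ms: ALLOW
  req#3 t=6ms: ALLOW
  req#4 t=9ms: DENY
  req#5 t=12ms: DENY
  req#6 t=15ms: ALLOW
  req#7 t=18ms: ALLOW
  req#8 t=21ms: ALLOW
  req#9 t=24ms: DENY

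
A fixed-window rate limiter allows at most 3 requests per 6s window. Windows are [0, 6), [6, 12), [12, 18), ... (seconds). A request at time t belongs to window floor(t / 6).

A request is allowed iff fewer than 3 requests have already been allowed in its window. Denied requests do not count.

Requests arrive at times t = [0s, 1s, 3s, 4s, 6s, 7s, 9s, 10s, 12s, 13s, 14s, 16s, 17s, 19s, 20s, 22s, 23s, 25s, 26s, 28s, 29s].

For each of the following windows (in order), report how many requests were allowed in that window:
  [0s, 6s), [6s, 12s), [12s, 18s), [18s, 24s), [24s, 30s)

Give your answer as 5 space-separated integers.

Answer: 3 3 3 3 3

Derivation:
Processing requests:
  req#1 t=0s (window 0): ALLOW
  req#2 t=1s (window 0): ALLOW
  req#3 t=3s (window 0): ALLOW
  req#4 t=4s (window 0): DENY
  req#5 t=6s (window 1): ALLOW
  req#6 t=7s (window 1): ALLOW
  req#7 t=9s (window 1): ALLOW
  req#8 t=10s (window 1): DENY
  req#9 t=12s (window 2): ALLOW
  req#10 t=13s (window 2): ALLOW
  req#11 t=14s (window 2): ALLOW
  req#12 t=16s (window 2): DENY
  req#13 t=17s (window 2): DENY
  req#14 t=19s (window 3): ALLOW
  req#15 t=20s (window 3): ALLOW
  req#16 t=22s (window 3): ALLOW
  req#17 t=23s (window 3): DENY
  req#18 t=25s (window 4): ALLOW
  req#19 t=26s (window 4): ALLOW
  req#20 t=28s (window 4): ALLOW
  req#21 t=29s (window 4): DENY

Allowed counts by window: 3 3 3 3 3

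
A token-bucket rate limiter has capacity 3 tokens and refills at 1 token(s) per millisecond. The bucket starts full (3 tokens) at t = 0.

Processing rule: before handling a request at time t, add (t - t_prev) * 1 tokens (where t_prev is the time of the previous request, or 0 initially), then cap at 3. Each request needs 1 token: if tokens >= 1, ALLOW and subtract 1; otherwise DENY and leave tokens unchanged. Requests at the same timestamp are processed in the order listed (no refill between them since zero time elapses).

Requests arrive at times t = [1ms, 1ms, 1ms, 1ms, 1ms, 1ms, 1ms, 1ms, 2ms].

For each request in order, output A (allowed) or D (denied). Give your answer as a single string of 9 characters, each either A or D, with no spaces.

Answer: AAADDDDDA

Derivation:
Simulating step by step:
  req#1 t=1ms: ALLOW
  req#2 t=1ms: ALLOW
  req#3 t=1ms: ALLOW
  req#4 t=1ms: DENY
  req#5 t=1ms: DENY
  req#6 t=1ms: DENY
  req#7 t=1ms: DENY
  req#8 t=1ms: DENY
  req#9 t=2ms: ALLOW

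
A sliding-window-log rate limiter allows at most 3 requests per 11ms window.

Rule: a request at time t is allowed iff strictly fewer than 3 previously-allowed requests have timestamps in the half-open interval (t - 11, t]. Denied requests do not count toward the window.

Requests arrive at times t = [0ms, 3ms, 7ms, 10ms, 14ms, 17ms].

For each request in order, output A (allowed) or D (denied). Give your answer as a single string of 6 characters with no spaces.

Answer: AAADAA

Derivation:
Tracking allowed requests in the window:
  req#1 t=0ms: ALLOW
  req#2 t=3ms: ALLOW
  req#3 t=7ms: ALLOW
  req#4 t=10ms: DENY
  req#5 t=14ms: ALLOW
  req#6 t=17ms: ALLOW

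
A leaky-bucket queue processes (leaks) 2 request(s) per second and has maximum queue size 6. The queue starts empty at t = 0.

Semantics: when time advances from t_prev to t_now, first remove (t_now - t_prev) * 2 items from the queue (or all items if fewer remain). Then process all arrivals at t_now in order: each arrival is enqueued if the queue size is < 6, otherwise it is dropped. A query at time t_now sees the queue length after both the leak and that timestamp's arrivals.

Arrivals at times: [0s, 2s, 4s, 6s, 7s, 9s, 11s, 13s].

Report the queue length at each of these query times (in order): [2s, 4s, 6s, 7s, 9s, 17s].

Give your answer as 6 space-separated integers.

Answer: 1 1 1 1 1 0

Derivation:
Queue lengths at query times:
  query t=2s: backlog = 1
  query t=4s: backlog = 1
  query t=6s: backlog = 1
  query t=7s: backlog = 1
  query t=9s: backlog = 1
  query t=17s: backlog = 0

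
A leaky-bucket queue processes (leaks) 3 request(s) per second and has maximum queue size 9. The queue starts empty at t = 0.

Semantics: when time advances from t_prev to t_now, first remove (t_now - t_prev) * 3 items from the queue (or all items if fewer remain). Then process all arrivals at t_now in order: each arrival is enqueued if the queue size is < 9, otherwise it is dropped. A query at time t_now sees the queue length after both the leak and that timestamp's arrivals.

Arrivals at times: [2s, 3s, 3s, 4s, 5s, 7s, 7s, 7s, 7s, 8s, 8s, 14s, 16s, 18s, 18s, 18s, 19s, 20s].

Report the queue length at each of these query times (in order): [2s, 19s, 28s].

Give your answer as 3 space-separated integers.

Queue lengths at query times:
  query t=2s: backlog = 1
  query t=19s: backlog = 1
  query t=28s: backlog = 0

Answer: 1 1 0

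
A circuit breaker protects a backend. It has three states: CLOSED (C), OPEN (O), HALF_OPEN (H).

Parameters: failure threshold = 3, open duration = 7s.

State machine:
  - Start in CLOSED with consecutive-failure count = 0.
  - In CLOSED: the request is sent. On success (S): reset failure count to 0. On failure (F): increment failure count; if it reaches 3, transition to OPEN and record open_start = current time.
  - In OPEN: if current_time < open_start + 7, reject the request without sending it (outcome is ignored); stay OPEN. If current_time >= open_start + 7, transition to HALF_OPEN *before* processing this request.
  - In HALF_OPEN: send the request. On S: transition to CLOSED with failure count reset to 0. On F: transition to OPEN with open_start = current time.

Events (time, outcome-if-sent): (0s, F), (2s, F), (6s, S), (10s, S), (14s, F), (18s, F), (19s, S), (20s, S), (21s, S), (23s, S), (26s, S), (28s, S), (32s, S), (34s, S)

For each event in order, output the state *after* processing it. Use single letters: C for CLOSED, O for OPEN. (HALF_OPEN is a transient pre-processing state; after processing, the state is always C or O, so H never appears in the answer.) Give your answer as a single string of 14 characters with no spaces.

Answer: CCCCCCCCCCCCCC

Derivation:
State after each event:
  event#1 t=0s outcome=F: state=CLOSED
  event#2 t=2s outcome=F: state=CLOSED
  event#3 t=6s outcome=S: state=CLOSED
  event#4 t=10s outcome=S: state=CLOSED
  event#5 t=14s outcome=F: state=CLOSED
  event#6 t=18s outcome=F: state=CLOSED
  event#7 t=19s outcome=S: state=CLOSED
  event#8 t=20s outcome=S: state=CLOSED
  event#9 t=21s outcome=S: state=CLOSED
  event#10 t=23s outcome=S: state=CLOSED
  event#11 t=26s outcome=S: state=CLOSED
  event#12 t=28s outcome=S: state=CLOSED
  event#13 t=32s outcome=S: state=CLOSED
  event#14 t=34s outcome=S: state=CLOSED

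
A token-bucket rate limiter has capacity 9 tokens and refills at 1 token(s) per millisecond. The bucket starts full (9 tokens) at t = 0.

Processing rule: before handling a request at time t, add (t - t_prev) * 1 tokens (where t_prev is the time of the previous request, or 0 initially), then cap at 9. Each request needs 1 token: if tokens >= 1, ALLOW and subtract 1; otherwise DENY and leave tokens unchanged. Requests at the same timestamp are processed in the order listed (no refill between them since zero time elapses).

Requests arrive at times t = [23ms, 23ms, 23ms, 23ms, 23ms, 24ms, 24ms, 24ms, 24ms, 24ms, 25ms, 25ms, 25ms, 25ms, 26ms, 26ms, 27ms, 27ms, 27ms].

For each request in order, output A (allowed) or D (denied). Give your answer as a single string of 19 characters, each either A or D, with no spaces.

Simulating step by step:
  req#1 t=23ms: ALLOW
  req#2 t=23ms: ALLOW
  req#3 t=23ms: ALLOW
  req#4 t=23ms: ALLOW
  req#5 t=23ms: ALLOW
  req#6 t=24ms: ALLOW
  req#7 t=24ms: ALLOW
  req#8 t=24ms: ALLOW
  req#9 t=24ms: ALLOW
  req#10 t=24ms: ALLOW
  req#11 t=25ms: ALLOW
  req#12 t=25ms: DENY
  req#13 t=25ms: DENY
  req#14 t=25ms: DENY
  req#15 t=26ms: ALLOW
  req#16 t=26ms: DENY
  req#17 t=27ms: ALLOW
  req#18 t=27ms: DENY
  req#19 t=27ms: DENY

Answer: AAAAAAAAAAADDDADADD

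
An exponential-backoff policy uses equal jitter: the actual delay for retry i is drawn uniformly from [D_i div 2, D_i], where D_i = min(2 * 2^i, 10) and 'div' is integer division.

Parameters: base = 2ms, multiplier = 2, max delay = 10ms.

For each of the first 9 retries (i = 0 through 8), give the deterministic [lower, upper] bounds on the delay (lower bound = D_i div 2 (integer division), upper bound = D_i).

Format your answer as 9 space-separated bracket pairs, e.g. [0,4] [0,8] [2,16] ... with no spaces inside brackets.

Computing bounds per retry:
  i=0: D_i=min(2*2^0,10)=2, bounds=[1,2]
  i=1: D_i=min(2*2^1,10)=4, bounds=[2,4]
  i=2: D_i=min(2*2^2,10)=8, bounds=[4,8]
  i=3: D_i=min(2*2^3,10)=10, bounds=[5,10]
  i=4: D_i=min(2*2^4,10)=10, bounds=[5,10]
  i=5: D_i=min(2*2^5,10)=10, bounds=[5,10]
  i=6: D_i=min(2*2^6,10)=10, bounds=[5,10]
  i=7: D_i=min(2*2^7,10)=10, bounds=[5,10]
  i=8: D_i=min(2*2^8,10)=10, bounds=[5,10]

Answer: [1,2] [2,4] [4,8] [5,10] [5,10] [5,10] [5,10] [5,10] [5,10]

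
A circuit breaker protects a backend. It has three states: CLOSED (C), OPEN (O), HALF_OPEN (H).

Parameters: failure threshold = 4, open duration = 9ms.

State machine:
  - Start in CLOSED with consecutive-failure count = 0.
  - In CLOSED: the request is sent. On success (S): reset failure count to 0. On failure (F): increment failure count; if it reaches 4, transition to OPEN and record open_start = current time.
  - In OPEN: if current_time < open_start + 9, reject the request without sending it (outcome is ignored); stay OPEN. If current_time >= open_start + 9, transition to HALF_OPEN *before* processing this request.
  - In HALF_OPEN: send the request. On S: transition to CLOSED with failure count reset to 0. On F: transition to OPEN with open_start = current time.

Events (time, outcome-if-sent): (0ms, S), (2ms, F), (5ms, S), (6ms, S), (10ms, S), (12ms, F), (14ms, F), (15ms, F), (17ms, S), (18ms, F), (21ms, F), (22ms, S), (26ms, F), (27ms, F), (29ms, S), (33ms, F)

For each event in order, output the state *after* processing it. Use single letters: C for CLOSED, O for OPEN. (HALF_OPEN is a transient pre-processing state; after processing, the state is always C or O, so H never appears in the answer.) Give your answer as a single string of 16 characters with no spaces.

Answer: CCCCCCCCCCCCCCCC

Derivation:
State after each event:
  event#1 t=0ms outcome=S: state=CLOSED
  event#2 t=2ms outcome=F: state=CLOSED
  event#3 t=5ms outcome=S: state=CLOSED
  event#4 t=6ms outcome=S: state=CLOSED
  event#5 t=10ms outcome=S: state=CLOSED
  event#6 t=12ms outcome=F: state=CLOSED
  event#7 t=14ms outcome=F: state=CLOSED
  event#8 t=15ms outcome=F: state=CLOSED
  event#9 t=17ms outcome=S: state=CLOSED
  event#10 t=18ms outcome=F: state=CLOSED
  event#11 t=21ms outcome=F: state=CLOSED
  event#12 t=22ms outcome=S: state=CLOSED
  event#13 t=26ms outcome=F: state=CLOSED
  event#14 t=27ms outcome=F: state=CLOSED
  event#15 t=29ms outcome=S: state=CLOSED
  event#16 t=33ms outcome=F: state=CLOSED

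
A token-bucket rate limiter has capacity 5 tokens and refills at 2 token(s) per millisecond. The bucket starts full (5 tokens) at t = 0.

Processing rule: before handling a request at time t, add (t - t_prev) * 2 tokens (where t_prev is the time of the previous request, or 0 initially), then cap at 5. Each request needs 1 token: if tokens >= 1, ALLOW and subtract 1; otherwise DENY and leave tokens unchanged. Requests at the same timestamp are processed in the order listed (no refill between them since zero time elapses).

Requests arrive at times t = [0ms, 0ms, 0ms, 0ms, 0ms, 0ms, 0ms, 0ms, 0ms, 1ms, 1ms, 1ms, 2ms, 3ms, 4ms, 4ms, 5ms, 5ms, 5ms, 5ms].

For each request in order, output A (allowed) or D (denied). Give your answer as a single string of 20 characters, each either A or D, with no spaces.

Answer: AAAAADDDDAADAAAAAAAA

Derivation:
Simulating step by step:
  req#1 t=0ms: ALLOW
  req#2 t=0ms: ALLOW
  req#3 t=0ms: ALLOW
  req#4 t=0ms: ALLOW
  req#5 t=0ms: ALLOW
  req#6 t=0ms: DENY
  req#7 t=0ms: DENY
  req#8 t=0ms: DENY
  req#9 t=0ms: DENY
  req#10 t=1ms: ALLOW
  req#11 t=1ms: ALLOW
  req#12 t=1ms: DENY
  req#13 t=2ms: ALLOW
  req#14 t=3ms: ALLOW
  req#15 t=4ms: ALLOW
  req#16 t=4ms: ALLOW
  req#17 t=5ms: ALLOW
  req#18 t=5ms: ALLOW
  req#19 t=5ms: ALLOW
  req#20 t=5ms: ALLOW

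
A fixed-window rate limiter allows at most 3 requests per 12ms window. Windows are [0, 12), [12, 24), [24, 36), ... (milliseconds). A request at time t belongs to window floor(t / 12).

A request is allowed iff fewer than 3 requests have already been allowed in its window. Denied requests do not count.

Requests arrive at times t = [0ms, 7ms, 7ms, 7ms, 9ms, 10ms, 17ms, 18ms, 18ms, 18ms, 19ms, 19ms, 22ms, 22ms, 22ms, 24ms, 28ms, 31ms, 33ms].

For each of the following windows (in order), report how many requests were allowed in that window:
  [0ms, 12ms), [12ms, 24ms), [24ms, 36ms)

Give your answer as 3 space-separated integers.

Answer: 3 3 3

Derivation:
Processing requests:
  req#1 t=0ms (window 0): ALLOW
  req#2 t=7ms (window 0): ALLOW
  req#3 t=7ms (window 0): ALLOW
  req#4 t=7ms (window 0): DENY
  req#5 t=9ms (window 0): DENY
  req#6 t=10ms (window 0): DENY
  req#7 t=17ms (window 1): ALLOW
  req#8 t=18ms (window 1): ALLOW
  req#9 t=18ms (window 1): ALLOW
  req#10 t=18ms (window 1): DENY
  req#11 t=19ms (window 1): DENY
  req#12 t=19ms (window 1): DENY
  req#13 t=22ms (window 1): DENY
  req#14 t=22ms (window 1): DENY
  req#15 t=22ms (window 1): DENY
  req#16 t=24ms (window 2): ALLOW
  req#17 t=28ms (window 2): ALLOW
  req#18 t=31ms (window 2): ALLOW
  req#19 t=33ms (window 2): DENY

Allowed counts by window: 3 3 3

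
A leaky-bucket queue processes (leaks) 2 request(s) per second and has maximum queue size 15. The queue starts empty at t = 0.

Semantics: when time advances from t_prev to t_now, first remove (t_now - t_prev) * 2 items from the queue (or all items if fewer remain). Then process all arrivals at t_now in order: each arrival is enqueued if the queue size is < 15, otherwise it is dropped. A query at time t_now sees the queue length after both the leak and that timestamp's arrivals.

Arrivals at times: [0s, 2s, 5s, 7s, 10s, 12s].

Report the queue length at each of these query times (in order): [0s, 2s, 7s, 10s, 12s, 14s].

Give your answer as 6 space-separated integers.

Answer: 1 1 1 1 1 0

Derivation:
Queue lengths at query times:
  query t=0s: backlog = 1
  query t=2s: backlog = 1
  query t=7s: backlog = 1
  query t=10s: backlog = 1
  query t=12s: backlog = 1
  query t=14s: backlog = 0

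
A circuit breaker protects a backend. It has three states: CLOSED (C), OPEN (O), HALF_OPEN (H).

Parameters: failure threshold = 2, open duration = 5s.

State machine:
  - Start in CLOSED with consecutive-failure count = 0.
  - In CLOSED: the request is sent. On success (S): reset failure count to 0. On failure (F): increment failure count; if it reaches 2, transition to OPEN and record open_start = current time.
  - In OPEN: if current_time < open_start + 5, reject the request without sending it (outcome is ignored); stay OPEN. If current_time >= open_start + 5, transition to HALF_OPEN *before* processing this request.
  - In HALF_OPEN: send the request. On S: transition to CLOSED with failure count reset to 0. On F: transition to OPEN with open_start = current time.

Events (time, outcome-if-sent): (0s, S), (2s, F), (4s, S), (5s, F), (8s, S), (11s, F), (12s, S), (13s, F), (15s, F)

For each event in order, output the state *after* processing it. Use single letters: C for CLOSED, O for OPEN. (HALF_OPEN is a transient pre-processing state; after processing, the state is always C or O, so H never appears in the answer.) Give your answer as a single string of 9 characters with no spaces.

State after each event:
  event#1 t=0s outcome=S: state=CLOSED
  event#2 t=2s outcome=F: state=CLOSED
  event#3 t=4s outcome=S: state=CLOSED
  event#4 t=5s outcome=F: state=CLOSED
  event#5 t=8s outcome=S: state=CLOSED
  event#6 t=11s outcome=F: state=CLOSED
  event#7 t=12s outcome=S: state=CLOSED
  event#8 t=13s outcome=F: state=CLOSED
  event#9 t=15s outcome=F: state=OPEN

Answer: CCCCCCCCO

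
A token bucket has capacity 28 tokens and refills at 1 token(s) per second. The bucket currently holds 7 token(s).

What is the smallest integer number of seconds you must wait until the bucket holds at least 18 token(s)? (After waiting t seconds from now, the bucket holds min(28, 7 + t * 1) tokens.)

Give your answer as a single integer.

Answer: 11

Derivation:
Need 7 + t * 1 >= 18, so t >= 11/1.
Smallest integer t = ceil(11/1) = 11.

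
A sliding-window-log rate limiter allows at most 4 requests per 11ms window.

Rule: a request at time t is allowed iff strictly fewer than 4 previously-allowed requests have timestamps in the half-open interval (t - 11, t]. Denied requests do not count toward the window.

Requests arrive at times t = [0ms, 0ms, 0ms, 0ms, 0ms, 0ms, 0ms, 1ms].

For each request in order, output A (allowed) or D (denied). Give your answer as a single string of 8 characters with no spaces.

Answer: AAAADDDD

Derivation:
Tracking allowed requests in the window:
  req#1 t=0ms: ALLOW
  req#2 t=0ms: ALLOW
  req#3 t=0ms: ALLOW
  req#4 t=0ms: ALLOW
  req#5 t=0ms: DENY
  req#6 t=0ms: DENY
  req#7 t=0ms: DENY
  req#8 t=1ms: DENY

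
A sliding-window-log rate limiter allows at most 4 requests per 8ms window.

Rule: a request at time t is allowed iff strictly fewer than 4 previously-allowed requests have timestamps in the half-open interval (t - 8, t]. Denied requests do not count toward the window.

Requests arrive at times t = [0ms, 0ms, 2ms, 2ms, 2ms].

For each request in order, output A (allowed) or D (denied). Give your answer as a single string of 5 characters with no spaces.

Tracking allowed requests in the window:
  req#1 t=0ms: ALLOW
  req#2 t=0ms: ALLOW
  req#3 t=2ms: ALLOW
  req#4 t=2ms: ALLOW
  req#5 t=2ms: DENY

Answer: AAAAD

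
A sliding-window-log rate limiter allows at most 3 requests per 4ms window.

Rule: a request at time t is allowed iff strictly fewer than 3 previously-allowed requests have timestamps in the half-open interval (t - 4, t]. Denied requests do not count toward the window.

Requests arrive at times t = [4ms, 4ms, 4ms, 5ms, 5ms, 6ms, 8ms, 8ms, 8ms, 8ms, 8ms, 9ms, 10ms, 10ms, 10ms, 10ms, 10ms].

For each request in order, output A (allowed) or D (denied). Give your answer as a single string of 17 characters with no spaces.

Tracking allowed requests in the window:
  req#1 t=4ms: ALLOW
  req#2 t=4ms: ALLOW
  req#3 t=4ms: ALLOW
  req#4 t=5ms: DENY
  req#5 t=5ms: DENY
  req#6 t=6ms: DENY
  req#7 t=8ms: ALLOW
  req#8 t=8ms: ALLOW
  req#9 t=8ms: ALLOW
  req#10 t=8ms: DENY
  req#11 t=8ms: DENY
  req#12 t=9ms: DENY
  req#13 t=10ms: DENY
  req#14 t=10ms: DENY
  req#15 t=10ms: DENY
  req#16 t=10ms: DENY
  req#17 t=10ms: DENY

Answer: AAADDDAAADDDDDDDD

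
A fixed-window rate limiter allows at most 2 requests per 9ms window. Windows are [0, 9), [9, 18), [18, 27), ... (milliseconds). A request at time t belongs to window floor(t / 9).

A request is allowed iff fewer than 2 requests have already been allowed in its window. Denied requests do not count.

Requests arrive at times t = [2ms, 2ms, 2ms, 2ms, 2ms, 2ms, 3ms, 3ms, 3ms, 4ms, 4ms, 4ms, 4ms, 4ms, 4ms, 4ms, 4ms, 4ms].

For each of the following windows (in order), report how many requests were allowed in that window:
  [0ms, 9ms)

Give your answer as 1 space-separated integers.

Processing requests:
  req#1 t=2ms (window 0): ALLOW
  req#2 t=2ms (window 0): ALLOW
  req#3 t=2ms (window 0): DENY
  req#4 t=2ms (window 0): DENY
  req#5 t=2ms (window 0): DENY
  req#6 t=2ms (window 0): DENY
  req#7 t=3ms (window 0): DENY
  req#8 t=3ms (window 0): DENY
  req#9 t=3ms (window 0): DENY
  req#10 t=4ms (window 0): DENY
  req#11 t=4ms (window 0): DENY
  req#12 t=4ms (window 0): DENY
  req#13 t=4ms (window 0): DENY
  req#14 t=4ms (window 0): DENY
  req#15 t=4ms (window 0): DENY
  req#16 t=4ms (window 0): DENY
  req#17 t=4ms (window 0): DENY
  req#18 t=4ms (window 0): DENY

Allowed counts by window: 2

Answer: 2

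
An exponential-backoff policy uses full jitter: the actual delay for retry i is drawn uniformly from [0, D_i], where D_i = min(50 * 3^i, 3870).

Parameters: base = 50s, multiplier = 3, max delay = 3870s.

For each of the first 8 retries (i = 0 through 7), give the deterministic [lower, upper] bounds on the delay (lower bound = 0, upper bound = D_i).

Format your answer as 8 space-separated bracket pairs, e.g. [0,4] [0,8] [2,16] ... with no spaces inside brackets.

Answer: [0,50] [0,150] [0,450] [0,1350] [0,3870] [0,3870] [0,3870] [0,3870]

Derivation:
Computing bounds per retry:
  i=0: D_i=min(50*3^0,3870)=50, bounds=[0,50]
  i=1: D_i=min(50*3^1,3870)=150, bounds=[0,150]
  i=2: D_i=min(50*3^2,3870)=450, bounds=[0,450]
  i=3: D_i=min(50*3^3,3870)=1350, bounds=[0,1350]
  i=4: D_i=min(50*3^4,3870)=3870, bounds=[0,3870]
  i=5: D_i=min(50*3^5,3870)=3870, bounds=[0,3870]
  i=6: D_i=min(50*3^6,3870)=3870, bounds=[0,3870]
  i=7: D_i=min(50*3^7,3870)=3870, bounds=[0,3870]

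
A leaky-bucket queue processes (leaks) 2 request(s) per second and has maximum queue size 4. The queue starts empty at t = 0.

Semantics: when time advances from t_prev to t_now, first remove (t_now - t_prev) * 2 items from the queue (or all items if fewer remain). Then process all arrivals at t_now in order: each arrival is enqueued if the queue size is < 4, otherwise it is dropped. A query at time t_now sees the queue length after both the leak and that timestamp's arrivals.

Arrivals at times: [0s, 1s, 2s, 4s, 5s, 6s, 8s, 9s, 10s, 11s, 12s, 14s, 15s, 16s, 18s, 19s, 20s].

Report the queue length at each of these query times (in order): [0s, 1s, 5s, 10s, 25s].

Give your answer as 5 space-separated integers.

Answer: 1 1 1 1 0

Derivation:
Queue lengths at query times:
  query t=0s: backlog = 1
  query t=1s: backlog = 1
  query t=5s: backlog = 1
  query t=10s: backlog = 1
  query t=25s: backlog = 0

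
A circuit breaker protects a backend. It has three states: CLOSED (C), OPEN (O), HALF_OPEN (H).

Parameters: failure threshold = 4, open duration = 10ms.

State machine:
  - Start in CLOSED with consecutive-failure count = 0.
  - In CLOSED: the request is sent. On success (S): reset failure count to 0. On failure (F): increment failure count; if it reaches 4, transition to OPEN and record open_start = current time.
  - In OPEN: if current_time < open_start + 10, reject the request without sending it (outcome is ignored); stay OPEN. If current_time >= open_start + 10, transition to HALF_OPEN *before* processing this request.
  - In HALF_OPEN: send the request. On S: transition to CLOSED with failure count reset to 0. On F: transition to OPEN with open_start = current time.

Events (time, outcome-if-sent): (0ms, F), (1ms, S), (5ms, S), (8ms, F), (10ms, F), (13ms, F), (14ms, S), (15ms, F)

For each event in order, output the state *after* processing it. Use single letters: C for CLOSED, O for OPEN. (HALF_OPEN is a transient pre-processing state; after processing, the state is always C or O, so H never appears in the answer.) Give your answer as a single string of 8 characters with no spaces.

State after each event:
  event#1 t=0ms outcome=F: state=CLOSED
  event#2 t=1ms outcome=S: state=CLOSED
  event#3 t=5ms outcome=S: state=CLOSED
  event#4 t=8ms outcome=F: state=CLOSED
  event#5 t=10ms outcome=F: state=CLOSED
  event#6 t=13ms outcome=F: state=CLOSED
  event#7 t=14ms outcome=S: state=CLOSED
  event#8 t=15ms outcome=F: state=CLOSED

Answer: CCCCCCCC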